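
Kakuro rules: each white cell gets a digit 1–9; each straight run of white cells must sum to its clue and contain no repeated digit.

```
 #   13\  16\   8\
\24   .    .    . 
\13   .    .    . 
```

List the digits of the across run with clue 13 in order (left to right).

5 7 1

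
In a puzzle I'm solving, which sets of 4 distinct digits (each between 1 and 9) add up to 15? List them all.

{1,2,3,9}; {1,2,4,8}; {1,2,5,7}; {1,3,4,7}; {1,3,5,6}; {2,3,4,6}

4 distinct digits from 1–9 sum between 10 and 30.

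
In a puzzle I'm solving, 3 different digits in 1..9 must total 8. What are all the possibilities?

{1,2,5}; {1,3,4}

3 distinct digits from 1–9 sum between 6 and 24.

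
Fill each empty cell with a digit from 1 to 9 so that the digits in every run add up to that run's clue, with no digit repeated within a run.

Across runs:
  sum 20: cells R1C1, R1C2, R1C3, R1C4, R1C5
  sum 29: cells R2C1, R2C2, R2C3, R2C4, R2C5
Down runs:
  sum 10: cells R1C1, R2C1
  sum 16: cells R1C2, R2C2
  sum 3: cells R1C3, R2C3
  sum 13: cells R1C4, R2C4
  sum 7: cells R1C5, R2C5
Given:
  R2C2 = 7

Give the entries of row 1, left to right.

1, 9, 2, 5, 3

16 in 2 cells must be {7,9}; 3 in 2 cells must be {1,2}.
R1C2 = 16 − 7 = 9 completes the 16 down.
Given what's placed, R1C4 must be 5 to fit the 20 across and 13 down.
R2C4 = 13 − 5 = 8 completes the 13 down.
Nothing is forced directly, so branch on R1C3, whose candidates are 1 or 2. If R1C3 = 1: that forces R2C3 = 2, R2C5 = 3, after which R1C5 would have to be in {2,3} for the 20 across but in {4} for the 7 down — contradiction. So R1C3 = 2.
R2C3 = 3 − 2 = 1 completes the 3 down.
Given what's placed, R2C5 must be 4 to fit the 29 across and 7 down.
R1C5 = 7 − 4 = 3 completes the 7 down.
R2C1 = 29 − 20 = 9 completes the 29 across.
R1C1 = 20 − 19 = 1 completes the 20 across.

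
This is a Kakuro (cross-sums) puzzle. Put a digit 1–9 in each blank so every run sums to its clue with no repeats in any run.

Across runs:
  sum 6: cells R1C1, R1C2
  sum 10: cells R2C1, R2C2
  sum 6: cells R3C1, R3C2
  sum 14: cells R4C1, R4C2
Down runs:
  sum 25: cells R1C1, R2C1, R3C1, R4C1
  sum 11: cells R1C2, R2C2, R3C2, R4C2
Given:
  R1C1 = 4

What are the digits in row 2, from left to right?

11 in 4 cells must be {1,2,3,5}.
R1C2 = 6 − 4 = 2 completes the 6 across.
R3C1 = 5: the only remaining digit allowed by both the 6 across and the 25 down.
R3C2 = 6 − 5 = 1 completes the 6 across.
Given what's placed, R4C1 must be 9 to fit the 14 across and 25 down.
R4C2 = 14 − 9 = 5 completes the 14 across.
R2C1 = 25 − 18 = 7 completes the 25 down.
R2C2 = 10 − 7 = 3 completes the 10 across.

7 3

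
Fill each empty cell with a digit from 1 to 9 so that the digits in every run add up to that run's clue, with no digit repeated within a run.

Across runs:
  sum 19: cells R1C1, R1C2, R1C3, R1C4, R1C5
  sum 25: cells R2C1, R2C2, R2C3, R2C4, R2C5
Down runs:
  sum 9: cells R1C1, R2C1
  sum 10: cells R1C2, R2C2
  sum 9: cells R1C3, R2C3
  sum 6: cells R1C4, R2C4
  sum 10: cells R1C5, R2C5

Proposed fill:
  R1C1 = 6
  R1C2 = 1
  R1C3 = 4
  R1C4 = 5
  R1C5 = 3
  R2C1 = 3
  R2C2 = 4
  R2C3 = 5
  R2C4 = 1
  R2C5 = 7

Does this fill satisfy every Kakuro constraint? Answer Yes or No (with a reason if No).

No — the across run R2C1–R2C5 sums to 20, not 25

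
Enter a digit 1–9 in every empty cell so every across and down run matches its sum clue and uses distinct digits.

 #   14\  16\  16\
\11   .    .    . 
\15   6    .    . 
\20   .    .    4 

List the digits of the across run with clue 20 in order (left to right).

Given what's placed, R3C1 must be 7 to fit the 20 across and 14 down.
R3C2 = 20 − 11 = 9 completes the 20 across.
R1C1 = 14 − 13 = 1 completes the 14 down.
No cell is forced outright now. R1C3 can only be 3 or 7 (the digits allowed by both its 11 across and its 16 down). If R1C3 = 3: then R1C2 would have to be in {7} for the 11 across but in {1,2,3,4,5,6} for the 16 down — contradiction. So R1C3 = 7.
R1C2 = 11 − 8 = 3 completes the 11 across.
R2C2 = 16 − 12 = 4 completes the 16 down.
R2C3 = 15 − 10 = 5 completes the 15 across.

7, 9, 4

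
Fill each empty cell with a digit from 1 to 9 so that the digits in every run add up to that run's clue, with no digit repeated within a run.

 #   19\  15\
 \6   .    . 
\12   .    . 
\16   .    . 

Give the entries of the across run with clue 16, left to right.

7 9

16 in 2 cells must be {7,9}.
Nothing is forced directly, so branch on R1C1, whose candidates are 2 or 4 or 5. If R1C1 = 2: that forces R1C2 = 4, R3C1 = 9, after which R3C2 would have to be in {7} for the 16 across but in {2,3,5,6,8,9} for the 15 down — contradiction. If R1C1 = 5: that forces R1C2 = 1, R2C1 = 8, after which R2C2 would have to be in {4} for the 12 across but in {5,6,8,9} for the 15 down — contradiction. So R1C1 = 4.
R1C2 = 6 − 4 = 2 completes the 6 across.
Nothing is forced directly, so branch on R3C1, whose candidates are 7 or 9. If R3C1 = 9: then R2C1 would have to be in {3,4,5,7,8,9} for the 12 across but in {6} for the 19 down — contradiction. So R3C1 = 7.
R2C1 = 19 − 11 = 8 completes the 19 down.
R2C2 = 12 − 8 = 4 completes the 12 across.
R3C2 = 16 − 7 = 9 completes the 16 across.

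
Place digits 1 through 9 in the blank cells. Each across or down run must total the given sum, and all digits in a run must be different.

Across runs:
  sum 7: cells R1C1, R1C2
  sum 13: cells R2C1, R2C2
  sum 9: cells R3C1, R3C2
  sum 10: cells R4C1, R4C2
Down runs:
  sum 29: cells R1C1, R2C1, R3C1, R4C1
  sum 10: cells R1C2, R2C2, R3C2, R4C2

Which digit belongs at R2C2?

29 in 4 cells must be {5,7,8,9}; 10 in 4 cells must be {1,2,3,4}.
Only 5 fits R1C1 under both its across sum 7 and down sum 29.
R1C2 = 7 − 5 = 2 completes the 7 across.
Given what's placed, R2C2 must be 4 to fit the 13 across and 10 down.

4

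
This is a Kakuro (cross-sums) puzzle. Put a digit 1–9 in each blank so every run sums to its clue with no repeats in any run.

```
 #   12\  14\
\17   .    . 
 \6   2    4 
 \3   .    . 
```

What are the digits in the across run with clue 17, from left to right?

9 8

17 in 2 cells must be {8,9}; 3 in 2 cells must be {1,2}.
R1C1 = 9: the only remaining digit allowed by both the 17 across and the 12 down.
R1C2 = 17 − 9 = 8 completes the 17 across.
R3C1 = 12 − 11 = 1 completes the 12 down.
R3C2 = 3 − 1 = 2 completes the 3 across.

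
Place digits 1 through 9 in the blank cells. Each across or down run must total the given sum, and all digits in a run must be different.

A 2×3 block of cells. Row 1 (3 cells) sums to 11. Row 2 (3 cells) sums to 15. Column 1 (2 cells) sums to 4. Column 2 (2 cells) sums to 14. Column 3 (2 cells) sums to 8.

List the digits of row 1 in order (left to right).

3, 6, 2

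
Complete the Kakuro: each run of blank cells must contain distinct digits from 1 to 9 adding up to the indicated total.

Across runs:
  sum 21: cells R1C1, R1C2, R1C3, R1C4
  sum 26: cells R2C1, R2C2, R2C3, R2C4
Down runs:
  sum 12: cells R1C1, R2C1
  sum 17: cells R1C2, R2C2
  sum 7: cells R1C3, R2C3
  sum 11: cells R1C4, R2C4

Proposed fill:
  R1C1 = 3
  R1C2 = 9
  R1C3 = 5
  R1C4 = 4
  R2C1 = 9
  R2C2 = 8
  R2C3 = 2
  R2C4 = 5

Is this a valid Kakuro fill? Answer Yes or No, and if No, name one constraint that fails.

No — the down run R1C4–R2C4 sums to 9, not 11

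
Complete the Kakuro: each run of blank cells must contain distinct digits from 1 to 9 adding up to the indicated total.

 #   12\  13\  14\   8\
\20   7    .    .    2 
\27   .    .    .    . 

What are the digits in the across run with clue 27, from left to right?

5 7 9 6

R2C1 = 12 − 7 = 5 completes the 12 down.
R2C4 = 8 − 2 = 6 completes the 8 down.
R2C3 = 9: the only remaining digit allowed by both the 27 across and the 14 down.
R1C3 = 14 − 9 = 5 completes the 14 down.
R2C2 = 27 − 20 = 7 completes the 27 across.
R1C2 = 20 − 14 = 6 completes the 20 across.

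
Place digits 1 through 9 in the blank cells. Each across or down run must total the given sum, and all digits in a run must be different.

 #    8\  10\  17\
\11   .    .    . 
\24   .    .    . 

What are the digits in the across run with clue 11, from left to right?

1, 2, 8

24 in 3 cells must be {7,8,9}; 17 in 2 cells must be {8,9}.
The 11 across and the 17 down share only 8, so R1C3 = 8.
The 24 across and the 8 down share only 7, so R2C1 = 7.
R2C3 = 17 − 8 = 9 completes the 17 down.
R1C1 = 8 − 7 = 1 completes the 8 down.
R1C2 = 11 − 9 = 2 completes the 11 across.
R2C2 = 24 − 16 = 8 completes the 24 across.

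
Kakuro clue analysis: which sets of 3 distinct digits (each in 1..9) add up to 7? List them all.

{1,2,4}

3 distinct digits from 1–9 sum between 6 and 24.
Only one set works: {1,2,4}.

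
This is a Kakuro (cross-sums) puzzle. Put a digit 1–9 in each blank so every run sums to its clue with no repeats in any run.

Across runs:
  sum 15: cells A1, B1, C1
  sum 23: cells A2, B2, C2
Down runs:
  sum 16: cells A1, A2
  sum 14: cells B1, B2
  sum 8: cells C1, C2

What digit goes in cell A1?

7

23 in 3 cells must be {6,8,9}; 16 in 2 cells must be {7,9}.
The 23 across and the 16 down share only 9, so A2 = 9.
Given what's placed, C2 must be 6 to fit the 23 across and 8 down.
A1 = 16 − 9 = 7 completes the 16 down.
C1 = 8 − 6 = 2 completes the 8 down.
B2 = 23 − 15 = 8 completes the 23 across.
B1 = 15 − 9 = 6 completes the 15 across.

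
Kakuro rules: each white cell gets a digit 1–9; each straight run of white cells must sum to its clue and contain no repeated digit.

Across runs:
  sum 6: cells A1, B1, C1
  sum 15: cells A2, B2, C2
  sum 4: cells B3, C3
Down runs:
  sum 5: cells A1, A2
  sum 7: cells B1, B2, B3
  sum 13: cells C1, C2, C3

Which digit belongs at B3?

6 in 3 cells must be {1,2,3}; 4 in 2 cells must be {1,3}; 7 in 3 cells must be {1,2,4}.
Only 1 fits B3 under both its across sum 4 and down sum 7.

1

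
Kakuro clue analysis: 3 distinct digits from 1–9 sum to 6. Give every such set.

{1,2,3}

3 distinct digits from 1–9 sum between 6 and 24.
Only one set works: {1,2,3}.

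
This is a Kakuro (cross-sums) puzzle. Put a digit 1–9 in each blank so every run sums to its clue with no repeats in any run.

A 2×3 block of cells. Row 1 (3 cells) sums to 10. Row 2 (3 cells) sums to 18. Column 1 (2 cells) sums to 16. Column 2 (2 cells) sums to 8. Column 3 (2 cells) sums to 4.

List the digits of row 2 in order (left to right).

16 in 2 cells must be {7,9}; 4 in 2 cells must be {1,3}.
The 10 across and the 16 down share only 7, so (1,1) = 7.
Given what's placed, (1,3) must be 1 to fit the 10 across and 4 down.
(2,1) = 16 − 7 = 9 completes the 16 down.
(2,3) = 4 − 1 = 3 completes the 4 down.
(1,2) = 10 − 8 = 2 completes the 10 across.
(2,2) = 18 − 12 = 6 completes the 18 across.

9, 6, 3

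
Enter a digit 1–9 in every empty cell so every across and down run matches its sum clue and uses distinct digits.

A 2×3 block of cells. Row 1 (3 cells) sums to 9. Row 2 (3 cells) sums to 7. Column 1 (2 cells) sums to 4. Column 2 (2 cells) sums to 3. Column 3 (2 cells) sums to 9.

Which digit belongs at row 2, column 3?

7 in 3 cells must be {1,2,4}; 4 in 2 cells must be {1,3}; 3 in 2 cells must be {1,2}.
The 7 across and the 4 down share only 1, so (2,1) = 1.
Given what's placed, (2,2) must be 2 to fit the 7 across and 3 down.
(2,3) = 7 − 3 = 4 completes the 7 across.
(1,1) = 4 − 1 = 3 completes the 4 down.
(1,2) = 3 − 2 = 1 completes the 3 down.
(1,3) = 9 − 4 = 5 completes the 9 across.

4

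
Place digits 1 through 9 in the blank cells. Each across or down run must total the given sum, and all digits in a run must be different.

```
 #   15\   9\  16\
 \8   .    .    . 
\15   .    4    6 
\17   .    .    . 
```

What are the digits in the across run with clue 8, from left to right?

R2C1 = 15 − 10 = 5 completes the 15 across.
Nothing is forced directly, so branch on R1C2, whose candidates are 2 or 3. If R1C2 = 2: that forces R1C1 = 1, after which R1C3 would have to be in {5} for the 8 across but in {1,2,3,7,8,9} for the 16 down — contradiction. So R1C2 = 3.
Given what's placed, R1C3 must be 1 to fit the 8 across and 16 down.
R3C2 = 9 − 7 = 2 completes the 9 down.
R3C3 = 16 − 7 = 9 completes the 16 down.
R1C1 = 8 − 4 = 4 completes the 8 across.
R3C1 = 17 − 11 = 6 completes the 17 across.

4 3 1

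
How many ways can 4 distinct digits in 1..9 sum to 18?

11

4 distinct digits from 1–9 sum between 10 and 30.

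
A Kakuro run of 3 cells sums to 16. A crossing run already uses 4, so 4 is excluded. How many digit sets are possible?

3 distinct digits from 1–9 sum between 6 and 24.
Dropping sets that contain 4.
Enumerating: {1,6,9}, {1,7,8}, {2,5,9}, {2,6,8}, {3,5,8}, {3,6,7}.

6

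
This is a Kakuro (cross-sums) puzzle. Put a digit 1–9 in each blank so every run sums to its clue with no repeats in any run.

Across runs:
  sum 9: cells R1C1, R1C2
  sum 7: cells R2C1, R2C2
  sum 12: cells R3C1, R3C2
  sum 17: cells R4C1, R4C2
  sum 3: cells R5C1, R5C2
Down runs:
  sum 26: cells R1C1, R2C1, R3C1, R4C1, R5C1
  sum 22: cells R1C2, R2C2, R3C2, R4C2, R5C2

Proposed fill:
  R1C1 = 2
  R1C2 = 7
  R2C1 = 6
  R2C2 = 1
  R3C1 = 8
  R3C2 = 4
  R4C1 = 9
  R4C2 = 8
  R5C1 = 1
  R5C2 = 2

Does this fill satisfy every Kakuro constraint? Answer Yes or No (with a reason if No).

Yes

Across: 2+7=9; 6+1=7; 8+4=12; 9+8=17; 1+2=3. Down: 2+6+8+9+1=26; 7+1+4+8+2=22. No digit repeats within any run.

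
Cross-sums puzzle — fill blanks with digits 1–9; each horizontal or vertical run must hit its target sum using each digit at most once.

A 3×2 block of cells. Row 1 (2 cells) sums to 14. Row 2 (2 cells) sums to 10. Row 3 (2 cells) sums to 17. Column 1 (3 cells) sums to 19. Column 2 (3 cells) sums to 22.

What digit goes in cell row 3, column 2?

17 in 2 cells must be {8,9}.
Nothing is forced directly, so branch on (3,1), whose candidates are 8 or 9. If (3,1) = 9: that forces (3,2) = 8, (2,2) = 9, (1,2) = 5, after which (2,1) would have to be in {1} for the 10 across but in {2,3,4,6,7,8} for the 19 down — contradiction. So (3,1) = 8.
(3,2) = 17 − 8 = 9 completes the 17 across.
Nothing is forced directly, so branch on (1,1), whose candidates are 5 or 6 or 9. If (1,1) = 5: then (1,2) would have to be in {9} for the 14 across but in {5,6,7,8} for the 22 down — contradiction. If (1,1) = 6: that forces (1,2) = 8, after which (2,1) would have to be in {1,2,3,4,6,7,8,9} for the 10 across but in {5} for the 19 down — contradiction. So (1,1) = 9.
(1,2) = 14 − 9 = 5 completes the 14 across.
(2,1) = 19 − 17 = 2 completes the 19 down.
(2,2) = 10 − 2 = 8 completes the 10 across.

9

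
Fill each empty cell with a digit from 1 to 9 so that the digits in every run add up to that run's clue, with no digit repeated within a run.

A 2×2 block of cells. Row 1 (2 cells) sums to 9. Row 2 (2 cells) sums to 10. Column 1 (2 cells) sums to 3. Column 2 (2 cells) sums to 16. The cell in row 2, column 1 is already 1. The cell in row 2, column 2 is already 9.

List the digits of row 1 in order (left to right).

2 7

3 in 2 cells must be {1,2}; 16 in 2 cells must be {7,9}.
(1,1) = 3 − 1 = 2 completes the 3 down.
(1,2) = 9 − 2 = 7 completes the 9 across.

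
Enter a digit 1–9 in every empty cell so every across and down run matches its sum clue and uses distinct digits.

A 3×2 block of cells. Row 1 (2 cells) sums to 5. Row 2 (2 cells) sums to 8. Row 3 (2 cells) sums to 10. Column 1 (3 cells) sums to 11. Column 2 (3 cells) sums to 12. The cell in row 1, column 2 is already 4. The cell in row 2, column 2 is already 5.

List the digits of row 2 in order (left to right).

(1,1) = 5 − 4 = 1 completes the 5 across.
(2,1) = 8 − 5 = 3 completes the 8 across.
(3,1) = 11 − 4 = 7 completes the 11 down.
(3,2) = 10 − 7 = 3 completes the 10 across.

3 5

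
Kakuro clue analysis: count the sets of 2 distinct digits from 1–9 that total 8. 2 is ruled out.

2

2 distinct digits from 1–9 sum between 3 and 17.
Dropping sets that contain 2.
Enumerating: {1,7}, {3,5}.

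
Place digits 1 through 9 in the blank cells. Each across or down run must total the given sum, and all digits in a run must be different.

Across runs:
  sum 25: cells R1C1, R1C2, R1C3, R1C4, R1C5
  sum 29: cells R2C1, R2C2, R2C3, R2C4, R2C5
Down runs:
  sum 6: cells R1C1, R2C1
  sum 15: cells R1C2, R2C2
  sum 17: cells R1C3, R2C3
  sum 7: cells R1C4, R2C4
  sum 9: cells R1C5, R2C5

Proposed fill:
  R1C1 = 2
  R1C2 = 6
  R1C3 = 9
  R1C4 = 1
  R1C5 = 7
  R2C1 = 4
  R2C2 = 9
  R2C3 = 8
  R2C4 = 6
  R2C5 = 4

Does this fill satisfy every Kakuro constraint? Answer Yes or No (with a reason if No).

No — the across run R2C1–R2C5 sums to 31, not 29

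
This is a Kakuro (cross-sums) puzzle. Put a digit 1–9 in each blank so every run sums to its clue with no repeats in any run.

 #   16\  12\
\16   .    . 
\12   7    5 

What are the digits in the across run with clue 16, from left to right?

16 in 2 cells must be {7,9}.
R1C1 = 16 − 7 = 9 completes the 16 down.
R1C2 = 16 − 9 = 7 completes the 16 across.

9 7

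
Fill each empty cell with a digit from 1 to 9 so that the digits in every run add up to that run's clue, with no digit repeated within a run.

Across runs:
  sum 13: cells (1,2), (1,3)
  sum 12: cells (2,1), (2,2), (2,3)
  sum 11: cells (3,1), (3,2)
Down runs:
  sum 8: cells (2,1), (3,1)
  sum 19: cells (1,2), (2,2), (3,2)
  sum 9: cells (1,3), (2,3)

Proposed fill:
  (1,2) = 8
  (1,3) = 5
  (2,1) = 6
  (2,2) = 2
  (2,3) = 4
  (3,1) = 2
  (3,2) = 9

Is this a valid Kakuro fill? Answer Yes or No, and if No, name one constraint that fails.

Across: 8+5=13; 6+2+4=12; 2+9=11. Down: 6+2=8; 8+2+9=19; 5+4=9. No digit repeats within any run.

Yes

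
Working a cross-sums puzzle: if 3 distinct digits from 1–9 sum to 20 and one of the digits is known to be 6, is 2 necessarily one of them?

No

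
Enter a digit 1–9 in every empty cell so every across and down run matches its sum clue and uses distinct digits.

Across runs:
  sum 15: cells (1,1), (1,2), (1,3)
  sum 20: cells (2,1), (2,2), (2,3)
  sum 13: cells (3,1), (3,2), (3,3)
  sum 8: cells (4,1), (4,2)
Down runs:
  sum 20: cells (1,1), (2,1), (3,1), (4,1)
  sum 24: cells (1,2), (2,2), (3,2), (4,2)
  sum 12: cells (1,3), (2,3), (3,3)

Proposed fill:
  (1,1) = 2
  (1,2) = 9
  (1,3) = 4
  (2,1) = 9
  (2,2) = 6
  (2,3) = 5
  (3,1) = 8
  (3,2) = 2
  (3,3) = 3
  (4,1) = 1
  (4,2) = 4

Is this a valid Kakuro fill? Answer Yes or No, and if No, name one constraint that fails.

No — the down run (1,2)–(4,2) sums to 21, not 24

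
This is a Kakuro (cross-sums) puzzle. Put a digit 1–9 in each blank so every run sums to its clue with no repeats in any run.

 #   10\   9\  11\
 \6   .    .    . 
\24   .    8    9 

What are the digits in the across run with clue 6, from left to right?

3 1 2

6 in 3 cells must be {1,2,3}; 24 in 3 cells must be {7,8,9}.
R1C2 = 9 − 8 = 1 completes the 9 down.
R1C3 = 11 − 9 = 2 completes the 11 down.
R2C1 = 24 − 17 = 7 completes the 24 across.
R1C1 = 6 − 3 = 3 completes the 6 across.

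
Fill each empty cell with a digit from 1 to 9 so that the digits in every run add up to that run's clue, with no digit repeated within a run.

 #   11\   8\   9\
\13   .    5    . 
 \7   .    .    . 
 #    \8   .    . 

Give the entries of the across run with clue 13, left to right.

7 5 1

7 in 3 cells must be {1,2,4}.
No cell is forced outright now. R2C1 can only be 2 or 4 (the digits allowed by both its 7 across and its 11 down). If R2C1 = 2: then R1C1 would have to be in {1,2,6,7} for the 13 across but in {9} for the 11 down — contradiction. So R2C1 = 4.
R1C1 = 11 − 4 = 7 completes the 11 down.
R1C3 = 13 − 12 = 1 completes the 13 across.
Given what's placed, R2C3 must be 2 to fit the 7 across and 9 down.
R3C3 = 9 − 3 = 6 completes the 9 down.
R2C2 = 7 − 6 = 1 completes the 7 across.
R3C2 = 8 − 6 = 2 completes the 8 across.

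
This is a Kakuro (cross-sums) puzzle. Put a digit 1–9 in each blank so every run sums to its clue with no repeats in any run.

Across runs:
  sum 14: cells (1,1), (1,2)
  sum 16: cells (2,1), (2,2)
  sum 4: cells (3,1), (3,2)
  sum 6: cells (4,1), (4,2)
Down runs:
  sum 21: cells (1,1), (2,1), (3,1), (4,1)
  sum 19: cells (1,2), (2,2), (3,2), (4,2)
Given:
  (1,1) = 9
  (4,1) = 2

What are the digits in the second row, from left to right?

16 in 2 cells must be {7,9}; 4 in 2 cells must be {1,3}.
(1,2) = 14 − 9 = 5 completes the 14 across.
(2,1) = 7: the only remaining digit allowed by both the 16 across and the 21 down.
(2,2) = 16 − 7 = 9 completes the 16 across.
(3,1) = 21 − 18 = 3 completes the 21 down.
(3,2) = 4 − 3 = 1 completes the 4 across.
(4,2) = 6 − 2 = 4 completes the 6 across.

7, 9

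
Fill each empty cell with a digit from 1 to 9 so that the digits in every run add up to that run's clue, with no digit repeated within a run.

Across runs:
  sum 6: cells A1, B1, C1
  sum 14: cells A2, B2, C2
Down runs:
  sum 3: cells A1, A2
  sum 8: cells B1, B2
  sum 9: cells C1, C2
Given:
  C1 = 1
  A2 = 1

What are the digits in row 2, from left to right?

6 in 3 cells must be {1,2,3}; 3 in 2 cells must be {1,2}.
A1 = 3 − 1 = 2 completes the 3 down.
B1 = 6 − 3 = 3 completes the 6 across.
B2 = 8 − 3 = 5 completes the 8 down.
C2 = 14 − 6 = 8 completes the 14 across.

1 5 8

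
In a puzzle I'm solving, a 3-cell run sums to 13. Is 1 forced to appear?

No

Counterexample: {2,3,8} sums to 13 without using 1.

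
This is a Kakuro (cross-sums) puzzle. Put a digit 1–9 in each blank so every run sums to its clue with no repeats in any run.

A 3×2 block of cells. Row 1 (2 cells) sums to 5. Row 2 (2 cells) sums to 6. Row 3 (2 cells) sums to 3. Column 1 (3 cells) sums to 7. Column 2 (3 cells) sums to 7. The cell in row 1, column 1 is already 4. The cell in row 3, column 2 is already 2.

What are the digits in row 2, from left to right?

2, 4

3 in 2 cells must be {1,2}; 7 in 3 cells must be {1,2,4}.
(1,2) = 5 − 4 = 1 completes the 5 across.
(2,2) = 7 − 3 = 4 completes the 7 down.
(3,1) = 3 − 2 = 1 completes the 3 across.
(2,1) = 6 − 4 = 2 completes the 6 across.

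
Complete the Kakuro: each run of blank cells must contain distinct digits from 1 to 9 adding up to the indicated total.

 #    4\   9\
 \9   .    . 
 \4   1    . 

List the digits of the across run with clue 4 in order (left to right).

4 in 2 cells must be {1,3}.
R1C1 = 4 − 1 = 3 completes the 4 down.
R1C2 = 9 − 3 = 6 completes the 9 across.
R2C2 = 4 − 1 = 3 completes the 4 across.

1 3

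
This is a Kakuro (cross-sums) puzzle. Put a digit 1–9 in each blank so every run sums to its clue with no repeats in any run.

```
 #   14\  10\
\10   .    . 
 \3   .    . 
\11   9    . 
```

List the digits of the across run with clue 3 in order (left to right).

2 1

3 in 2 cells must be {1,2}.
R3C2 = 11 − 9 = 2 completes the 11 across.
R2C2 = 1: the only remaining digit allowed by both the 3 across and the 10 down.
R1C2 = 10 − 3 = 7 completes the 10 down.
R2C1 = 3 − 1 = 2 completes the 3 across.
R1C1 = 10 − 7 = 3 completes the 10 across.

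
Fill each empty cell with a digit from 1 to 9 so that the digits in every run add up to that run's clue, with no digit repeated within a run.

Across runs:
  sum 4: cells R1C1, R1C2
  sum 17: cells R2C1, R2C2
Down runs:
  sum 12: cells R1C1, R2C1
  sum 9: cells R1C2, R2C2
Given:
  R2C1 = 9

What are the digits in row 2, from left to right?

9, 8

4 in 2 cells must be {1,3}; 17 in 2 cells must be {8,9}.
R1C1 = 12 − 9 = 3 completes the 12 down.
R1C2 = 4 − 3 = 1 completes the 4 across.
R2C2 = 17 − 9 = 8 completes the 17 across.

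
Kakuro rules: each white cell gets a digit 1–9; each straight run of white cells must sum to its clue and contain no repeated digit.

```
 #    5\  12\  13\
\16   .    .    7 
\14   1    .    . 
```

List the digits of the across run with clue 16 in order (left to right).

4 5 7

R1C1 = 5 − 1 = 4 completes the 5 down.
R1C2 = 16 − 11 = 5 completes the 16 across.
R2C2 = 12 − 5 = 7 completes the 12 down.
R2C3 = 14 − 8 = 6 completes the 14 across.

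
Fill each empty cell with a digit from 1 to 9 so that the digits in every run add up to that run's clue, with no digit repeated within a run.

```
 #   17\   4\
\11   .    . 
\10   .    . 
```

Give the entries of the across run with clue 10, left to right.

9 1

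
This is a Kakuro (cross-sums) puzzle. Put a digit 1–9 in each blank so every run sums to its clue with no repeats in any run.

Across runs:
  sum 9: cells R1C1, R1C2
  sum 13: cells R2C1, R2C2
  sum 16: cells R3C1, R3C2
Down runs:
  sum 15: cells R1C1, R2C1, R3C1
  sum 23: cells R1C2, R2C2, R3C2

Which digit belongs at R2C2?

8

16 in 2 cells must be {7,9}; 23 in 3 cells must be {6,8,9}.
The 16 across and the 23 down share only 9, so R3C2 = 9.
R3C1 = 16 − 9 = 7 completes the 16 across.
Nothing is forced directly, so branch on R1C2, whose candidates are 6 or 8. If R1C2 = 8: then R1C1 would have to be in {1} for the 9 across but in {2,3,5,6} for the 15 down — contradiction. So R1C2 = 6.
R1C1 = 9 − 6 = 3 completes the 9 across.
R2C1 = 15 − 10 = 5 completes the 15 down.
R2C2 = 13 − 5 = 8 completes the 13 across.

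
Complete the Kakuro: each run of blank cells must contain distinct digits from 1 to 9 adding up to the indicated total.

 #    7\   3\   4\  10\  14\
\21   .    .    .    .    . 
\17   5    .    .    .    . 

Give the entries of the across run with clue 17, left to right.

5 2 1 3 6

3 in 2 cells must be {1,2}; 4 in 2 cells must be {1,3}.
R1C1 = 7 − 5 = 2 completes the 7 down.
Given what's placed, R1C2 must be 1 to fit the 21 across and 3 down.
Given what's placed, R1C3 must be 3 to fit the 21 across and 4 down.
R2C2 = 3 − 1 = 2 completes the 3 down.
R2C3 = 4 − 3 = 1 completes the 4 down.
Given what's placed, R2C5 must be 6 to fit the 17 across and 14 down.
R1C5 = 14 − 6 = 8 completes the 14 down.
R2C4 = 17 − 14 = 3 completes the 17 across.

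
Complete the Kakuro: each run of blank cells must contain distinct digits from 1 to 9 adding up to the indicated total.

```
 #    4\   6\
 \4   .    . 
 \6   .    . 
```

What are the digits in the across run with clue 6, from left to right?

1 5

4 in 2 cells must be {1,3}.
The 4 across and the 6 down share only 1, so R1C2 = 1.
The 6 across and the 4 down share only 1, so R2C1 = 1.
R2C2 = 6 − 1 = 5 completes the 6 across.
R1C1 = 4 − 1 = 3 completes the 4 across.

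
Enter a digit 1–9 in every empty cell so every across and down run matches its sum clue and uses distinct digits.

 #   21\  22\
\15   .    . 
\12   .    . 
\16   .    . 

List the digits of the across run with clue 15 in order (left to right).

16 in 2 cells must be {7,9}.
Nothing is forced directly, so branch on R3C1, whose candidates are 7 or 9. If R3C1 = 9: that forces R3C2 = 7, R2C2 = 9, R1C2 = 6, after which R2C1 would have to be in {3} for the 12 across but in {4,5,7,8} for the 21 down — contradiction. So R3C1 = 7.
R3C2 = 16 − 7 = 9 completes the 16 across.
Nothing is forced directly, so branch on R1C1, whose candidates are 6 or 8 or 9. If R1C1 = 6: then R1C2 would have to be in {9} for the 15 across but in {5,6,7,8} for the 22 down — contradiction. If R1C1 = 8: that forces R1C2 = 7, after which R2C1 would have to be in {3,4,5,7,8,9} for the 12 across but in {6} for the 21 down — contradiction. So R1C1 = 9.
R1C2 = 15 − 9 = 6 completes the 15 across.
R2C1 = 21 − 16 = 5 completes the 21 down.
R2C2 = 12 − 5 = 7 completes the 12 across.

9 6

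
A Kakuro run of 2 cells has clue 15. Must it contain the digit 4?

Counterexample: {6,9} sums to 15 without using 4.

No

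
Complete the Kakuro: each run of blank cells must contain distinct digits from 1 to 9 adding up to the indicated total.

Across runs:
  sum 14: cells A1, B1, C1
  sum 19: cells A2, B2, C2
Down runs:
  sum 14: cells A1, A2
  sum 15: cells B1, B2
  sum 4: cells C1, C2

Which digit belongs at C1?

1

4 in 2 cells must be {1,3}.
The 19 across and the 4 down share only 3, so C2 = 3.
C1 = 4 − 3 = 1 completes the 4 down.
Given what's placed, A2 must be 9 to fit the 19 across and 14 down.
B2 = 19 − 12 = 7 completes the 19 across.
A1 = 14 − 9 = 5 completes the 14 down.
B1 = 14 − 6 = 8 completes the 14 across.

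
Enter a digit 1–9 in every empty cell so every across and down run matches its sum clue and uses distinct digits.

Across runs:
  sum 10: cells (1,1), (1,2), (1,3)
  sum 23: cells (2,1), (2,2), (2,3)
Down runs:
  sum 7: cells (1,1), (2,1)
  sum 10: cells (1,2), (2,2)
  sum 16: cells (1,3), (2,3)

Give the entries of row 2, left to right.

6, 8, 9

23 in 3 cells must be {6,8,9}; 16 in 2 cells must be {7,9}.
The 10 across and the 16 down share only 7, so (1,3) = 7.
The 23 across and the 7 down share only 6, so (2,1) = 6.
(2,3) = 16 − 7 = 9 completes the 16 down.
(1,1) = 7 − 6 = 1 completes the 7 down.
(1,2) = 10 − 8 = 2 completes the 10 across.
(2,2) = 23 − 15 = 8 completes the 23 across.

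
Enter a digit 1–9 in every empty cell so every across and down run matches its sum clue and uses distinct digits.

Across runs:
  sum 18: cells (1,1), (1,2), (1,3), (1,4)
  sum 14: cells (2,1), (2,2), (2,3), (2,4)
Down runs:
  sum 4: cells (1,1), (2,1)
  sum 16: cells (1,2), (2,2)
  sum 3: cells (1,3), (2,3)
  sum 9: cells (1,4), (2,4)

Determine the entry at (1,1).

4 in 2 cells must be {1,3}; 16 in 2 cells must be {7,9}; 3 in 2 cells must be {1,2}.
Only 7 fits (2,2) under both its across sum 14 and down sum 16.
(1,2) = 16 − 7 = 9 completes the 16 down.
Given what's placed, (2,1) must be 1 to fit the 14 across and 4 down.
(2,3) = 2: the only remaining digit allowed by both the 14 across and the 3 down.
(2,4) = 14 − 10 = 4 completes the 14 across.
(1,1) = 4 − 1 = 3 completes the 4 down.

3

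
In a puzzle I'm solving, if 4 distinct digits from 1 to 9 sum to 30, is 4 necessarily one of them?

The only way to make 30 from 4 distinct digits is {6,7,8,9}, which does not contain 4.

No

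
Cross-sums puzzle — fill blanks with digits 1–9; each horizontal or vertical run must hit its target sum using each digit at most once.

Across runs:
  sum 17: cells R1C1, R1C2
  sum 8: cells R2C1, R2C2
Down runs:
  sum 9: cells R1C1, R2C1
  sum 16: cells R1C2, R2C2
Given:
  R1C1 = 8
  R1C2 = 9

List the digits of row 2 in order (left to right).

1 7

17 in 2 cells must be {8,9}; 16 in 2 cells must be {7,9}.
R2C1 = 9 − 8 = 1 completes the 9 down.
R2C2 = 8 − 1 = 7 completes the 8 across.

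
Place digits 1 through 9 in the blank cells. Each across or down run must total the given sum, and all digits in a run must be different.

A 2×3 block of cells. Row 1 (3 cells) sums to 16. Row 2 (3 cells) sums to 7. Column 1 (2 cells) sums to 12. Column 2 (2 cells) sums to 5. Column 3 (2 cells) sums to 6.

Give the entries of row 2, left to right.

7 in 3 cells must be {1,2,4}.
The 7 across and the 12 down share only 4, so (2,1) = 4.
(1,1) = 12 − 4 = 8 completes the 12 down.
Nothing is forced directly, so branch on (2,2), whose candidates are 1 or 2. If (2,2) = 1: then (1,2) would have to be in {1,2,3,5,6,7} for the 16 across but in {4} for the 5 down — contradiction. So (2,2) = 2.
(1,2) = 5 − 2 = 3 completes the 5 down.
(1,3) = 16 − 11 = 5 completes the 16 across.
(2,3) = 7 − 6 = 1 completes the 7 across.

4, 2, 1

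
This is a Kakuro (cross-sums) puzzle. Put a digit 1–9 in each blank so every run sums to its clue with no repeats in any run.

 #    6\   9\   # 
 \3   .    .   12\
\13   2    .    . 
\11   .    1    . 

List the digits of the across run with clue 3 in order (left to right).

1 2

3 in 2 cells must be {1,2}; 6 in 3 cells must be {1,2,3}.
Given what's placed, R1C1 must be 1 to fit the 3 across and 6 down.
R1C2 = 3 − 1 = 2 completes the 3 across.
R2C2 = 9 − 3 = 6 completes the 9 down.
R2C3 = 13 − 8 = 5 completes the 13 across.
R3C1 = 6 − 3 = 3 completes the 6 down.
R3C3 = 11 − 4 = 7 completes the 11 across.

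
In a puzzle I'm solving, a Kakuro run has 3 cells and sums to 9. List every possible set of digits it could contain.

3 distinct digits from 1–9 sum between 6 and 24.

{1,2,6}; {1,3,5}; {2,3,4}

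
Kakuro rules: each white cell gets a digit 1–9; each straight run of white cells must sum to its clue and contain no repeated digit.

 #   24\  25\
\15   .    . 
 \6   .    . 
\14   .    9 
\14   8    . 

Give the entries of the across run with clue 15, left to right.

7 8

R3C1 = 14 − 9 = 5 completes the 14 across.
R4C2 = 14 − 8 = 6 completes the 14 across.
R2C2 = 2: the only remaining digit allowed by both the 6 across and the 25 down.
R1C2 = 25 − 17 = 8 completes the 25 down.
R2C1 = 6 − 2 = 4 completes the 6 across.
R1C1 = 15 − 8 = 7 completes the 15 across.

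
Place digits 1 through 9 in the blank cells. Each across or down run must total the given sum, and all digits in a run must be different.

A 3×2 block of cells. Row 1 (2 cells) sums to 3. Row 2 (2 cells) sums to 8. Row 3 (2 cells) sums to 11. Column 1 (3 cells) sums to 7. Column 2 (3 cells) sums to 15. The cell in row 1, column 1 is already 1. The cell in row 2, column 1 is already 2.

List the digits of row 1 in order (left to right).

1, 2

3 in 2 cells must be {1,2}; 7 in 3 cells must be {1,2,4}.
(1,2) = 3 − 1 = 2 completes the 3 across.
(2,2) = 8 − 2 = 6 completes the 8 across.
(3,1) = 7 − 3 = 4 completes the 7 down.
(3,2) = 11 − 4 = 7 completes the 11 across.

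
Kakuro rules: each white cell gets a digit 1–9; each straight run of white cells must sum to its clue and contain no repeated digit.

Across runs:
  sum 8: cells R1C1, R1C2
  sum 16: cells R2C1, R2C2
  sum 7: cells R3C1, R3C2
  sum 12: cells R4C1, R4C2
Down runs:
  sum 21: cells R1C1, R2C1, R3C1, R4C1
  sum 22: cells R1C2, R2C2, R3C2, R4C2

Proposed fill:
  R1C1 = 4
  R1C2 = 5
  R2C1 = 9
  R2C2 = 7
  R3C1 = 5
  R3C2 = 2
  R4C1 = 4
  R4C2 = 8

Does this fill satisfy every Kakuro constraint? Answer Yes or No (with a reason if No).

No — the down run R1C1–R4C1 sums to 22, not 21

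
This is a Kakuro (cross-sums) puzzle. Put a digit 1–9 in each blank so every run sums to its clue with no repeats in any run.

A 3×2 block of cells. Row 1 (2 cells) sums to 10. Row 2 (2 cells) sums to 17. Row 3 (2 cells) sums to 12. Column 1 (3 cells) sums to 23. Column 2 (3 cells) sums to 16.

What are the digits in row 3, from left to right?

9 3

17 in 2 cells must be {8,9}; 23 in 3 cells must be {6,8,9}.
Nothing is forced directly, so branch on (2,1), whose candidates are 8 or 9. If (2,1) = 9: that forces (2,2) = 8, (3,1) = 8, after which (3,2) would have to be in {4} for the 12 across but in {1,2,3,5,6,7} for the 16 down — contradiction. So (2,1) = 8.
(2,2) = 17 − 8 = 9 completes the 17 across.
Given what's placed, (3,1) must be 9 to fit the 12 across and 23 down.
(3,2) = 12 − 9 = 3 completes the 12 across.
(1,1) = 23 − 17 = 6 completes the 23 down.
(1,2) = 10 − 6 = 4 completes the 10 across.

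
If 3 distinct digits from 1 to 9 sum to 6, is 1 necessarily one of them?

Yes

The only way to make 6 from 3 distinct digits is {1,2,3}, which contains 1.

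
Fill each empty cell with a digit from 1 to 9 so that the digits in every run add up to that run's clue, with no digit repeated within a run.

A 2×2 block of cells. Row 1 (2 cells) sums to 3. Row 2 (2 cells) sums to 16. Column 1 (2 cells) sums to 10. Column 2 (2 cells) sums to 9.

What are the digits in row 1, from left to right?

1 2

3 in 2 cells must be {1,2}; 16 in 2 cells must be {7,9}.
The 16 across and the 9 down share only 7, so (2,2) = 7.
(1,2) = 9 − 7 = 2 completes the 9 down.
(2,1) = 16 − 7 = 9 completes the 16 across.
(1,1) = 3 − 2 = 1 completes the 3 across.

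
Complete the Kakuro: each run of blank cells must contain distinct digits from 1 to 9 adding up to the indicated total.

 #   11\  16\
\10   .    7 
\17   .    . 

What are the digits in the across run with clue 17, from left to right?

17 in 2 cells must be {8,9}; 16 in 2 cells must be {7,9}.
R1C1 = 10 − 7 = 3 completes the 10 across.
R2C1 = 11 − 3 = 8 completes the 11 down.
R2C2 = 17 − 8 = 9 completes the 17 across.

8 9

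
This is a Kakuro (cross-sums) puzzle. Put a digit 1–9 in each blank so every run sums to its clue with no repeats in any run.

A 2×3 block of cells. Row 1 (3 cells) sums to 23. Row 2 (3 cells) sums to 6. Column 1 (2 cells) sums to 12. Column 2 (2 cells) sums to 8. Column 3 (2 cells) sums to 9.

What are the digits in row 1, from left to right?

23 in 3 cells must be {6,8,9}; 6 in 3 cells must be {1,2,3}.
The 23 across and the 8 down share only 6, so (1,2) = 6.
Given what's placed, (1,3) must be 8 to fit the 23 across and 9 down.
(2,1) = 3: only digit in both the 6-across and 12-down candidate sets.
(2,2) = 8 − 6 = 2 completes the 8 down.
(2,3) = 6 − 5 = 1 completes the 6 across.
(1,1) = 23 − 14 = 9 completes the 23 across.

9, 6, 8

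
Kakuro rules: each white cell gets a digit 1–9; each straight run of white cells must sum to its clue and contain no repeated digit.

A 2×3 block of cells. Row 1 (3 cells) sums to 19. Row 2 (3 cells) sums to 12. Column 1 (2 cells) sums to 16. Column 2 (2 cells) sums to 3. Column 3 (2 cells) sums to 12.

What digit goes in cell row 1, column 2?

2

16 in 2 cells must be {7,9}; 3 in 2 cells must be {1,2}.
The 19 across and the 3 down share only 2, so (1,2) = 2.
(2,2) = 3 − 2 = 1 completes the 3 down.
Given what's placed, (1,1) must be 9 to fit the 19 across and 16 down.
(1,3) = 19 − 11 = 8 completes the 19 across.
(2,1) = 16 − 9 = 7 completes the 16 down.
(2,3) = 12 − 8 = 4 completes the 12 across.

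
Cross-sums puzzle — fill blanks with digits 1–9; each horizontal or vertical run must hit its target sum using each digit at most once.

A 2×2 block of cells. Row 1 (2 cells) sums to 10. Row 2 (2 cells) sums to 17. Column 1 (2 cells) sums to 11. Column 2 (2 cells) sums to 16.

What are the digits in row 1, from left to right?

3, 7

17 in 2 cells must be {8,9}; 16 in 2 cells must be {7,9}.
The 17 across and the 16 down share only 9, so (2,2) = 9.
(1,2) = 16 − 9 = 7 completes the 16 down.
(2,1) = 17 − 9 = 8 completes the 17 across.
(1,1) = 10 − 7 = 3 completes the 10 across.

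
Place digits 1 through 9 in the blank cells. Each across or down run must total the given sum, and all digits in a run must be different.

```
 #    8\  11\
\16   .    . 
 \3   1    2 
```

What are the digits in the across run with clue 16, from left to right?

7, 9

16 in 2 cells must be {7,9}; 3 in 2 cells must be {1,2}.
R1C1 = 8 − 1 = 7 completes the 8 down.
R1C2 = 16 − 7 = 9 completes the 16 across.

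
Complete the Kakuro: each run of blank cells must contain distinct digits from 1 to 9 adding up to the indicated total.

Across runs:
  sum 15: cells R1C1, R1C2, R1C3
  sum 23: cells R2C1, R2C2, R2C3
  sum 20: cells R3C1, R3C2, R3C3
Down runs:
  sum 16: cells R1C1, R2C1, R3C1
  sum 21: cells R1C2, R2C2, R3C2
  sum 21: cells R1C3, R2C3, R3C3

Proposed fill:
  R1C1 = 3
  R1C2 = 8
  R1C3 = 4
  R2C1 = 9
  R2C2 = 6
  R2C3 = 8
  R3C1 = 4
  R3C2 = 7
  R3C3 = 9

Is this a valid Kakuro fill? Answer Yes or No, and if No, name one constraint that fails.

Across: 3+8+4=15; 9+6+8=23; 4+7+9=20. Down: 3+9+4=16; 8+6+7=21; 4+8+9=21. No digit repeats within any run.

Yes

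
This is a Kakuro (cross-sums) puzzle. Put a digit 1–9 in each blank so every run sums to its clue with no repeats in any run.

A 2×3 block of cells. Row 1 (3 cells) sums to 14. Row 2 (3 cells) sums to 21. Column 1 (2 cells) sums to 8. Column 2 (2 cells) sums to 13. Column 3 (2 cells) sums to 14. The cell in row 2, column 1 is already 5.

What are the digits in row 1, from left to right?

(1,1) = 8 − 5 = 3 completes the 8 down.
Given what's placed, (2,3) must be 9 to fit the 21 across and 14 down.
(1,3) = 14 − 9 = 5 completes the 14 down.
(2,2) = 21 − 14 = 7 completes the 21 across.
(1,2) = 14 − 8 = 6 completes the 14 across.

3 6 5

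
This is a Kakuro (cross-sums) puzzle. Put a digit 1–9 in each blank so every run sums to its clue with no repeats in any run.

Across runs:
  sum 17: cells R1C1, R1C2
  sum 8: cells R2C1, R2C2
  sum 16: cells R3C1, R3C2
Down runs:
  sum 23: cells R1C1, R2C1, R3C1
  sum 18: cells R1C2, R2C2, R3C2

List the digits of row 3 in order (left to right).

17 in 2 cells must be {8,9}; 16 in 2 cells must be {7,9}; 23 in 3 cells must be {6,8,9}.
The 8 across and the 23 down share only 6, so R2C1 = 6.
R2C2 = 8 − 6 = 2 completes the 8 across.
Given what's placed, R3C1 must be 9 to fit the 16 across and 23 down.
R3C2 = 16 − 9 = 7 completes the 16 across.
R1C1 = 23 − 15 = 8 completes the 23 down.
R1C2 = 17 − 8 = 9 completes the 17 across.

9, 7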